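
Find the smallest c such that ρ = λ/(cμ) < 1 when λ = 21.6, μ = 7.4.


Stability requires cμ > λ ⇔ c > λ/μ.
λ/μ = 21.6/7.4 = 2.9189
Minimum integer c = ⌊2.9189⌋ + 1 = 3
Check: 3·7.4 = 22.20 > 21.6, while 2·7.4 = 14.80 ≤ 21.6

Final: 3 servers


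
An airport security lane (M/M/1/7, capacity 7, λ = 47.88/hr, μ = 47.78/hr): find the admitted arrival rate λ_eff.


ρ = 1.0021; P_K = (1−ρ)ρ^7/(1−ρ^8) = 0.125917
λ_eff = λ(1 − P_K) = 47.88·(1 − 0.125917) = 47.88·0.874083 = 41.8511 /hr

Final: 41.8511 /hr


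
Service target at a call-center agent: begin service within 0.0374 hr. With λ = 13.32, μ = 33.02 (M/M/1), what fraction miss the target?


ρ = 13.32/33.02 = 0.4034
P(Wq > t) = ρ·e^{−(μ−λ)t} = 0.4034·e^{−0.7368}
= 0.4034·0.478653 = 0.193085

Final: 0.193085


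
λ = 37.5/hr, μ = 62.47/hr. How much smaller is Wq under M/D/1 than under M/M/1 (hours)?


ρ = 37.5/62.47 = 0.6003
Wq(M/M/1) = ρ/(μ−λ) = 0.6003/24.97 = 0.02404 hr
Wq(M/D/1) = ρ/(2(μ−λ)) = 0.01202 hr
Savings = 0.02404 − 0.01202 = 0.01202 hr

Final: 0.01202 hr


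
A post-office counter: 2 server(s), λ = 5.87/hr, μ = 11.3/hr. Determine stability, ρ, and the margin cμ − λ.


Total capacity cμ = 2·11.3 = 22.60/hr
ρ = λ/(cμ) = 5.87/22.60 = 0.2597
Stable ⇔ ρ < 1: YES
Spare capacity = cμ − λ = 22.60 − 5.87 = 16.73/hr

Final: ρ = 0.2597; stable; margin = 16.73/hr


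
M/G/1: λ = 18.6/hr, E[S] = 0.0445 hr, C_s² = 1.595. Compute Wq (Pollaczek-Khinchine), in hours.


ρ = λ·E[S] = 18.6·0.0445 = 0.8277
E[S²] = E[S]²(1+C_s²) = 0.0445²·(1+1.595) = 0.005139
Wq = λ·E[S²]/(2(1−ρ)) = 18.6·0.005139/(2·0.1723) = 0.27737 hr

Final: 0.27737 hr


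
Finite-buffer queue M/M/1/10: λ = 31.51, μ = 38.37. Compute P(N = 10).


ρ = λ/μ = 31.51/38.37 = 0.8212
P_K = (1−ρ)ρ^K/(1−ρ^(K+1)) = (0.1788·0.139497)/(1 − 0.114557)
= 0.024940/0.885443 = 0.028167

Final: 0.028167


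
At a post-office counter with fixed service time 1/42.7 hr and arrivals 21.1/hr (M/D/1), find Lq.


ρ = 21.1/42.7 = 0.4941
M/D/1: Lq = ρ²/(2(1−ρ)) = 0.2442/(2·0.5059) = 0.24135

Final: 0.24135


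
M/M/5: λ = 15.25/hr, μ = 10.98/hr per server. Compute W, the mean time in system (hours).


a = 1.3889; ρ = 0.2778; P₀ = 0.249091
Lq = P₀·a^c·ρ/(c!(1−ρ)²) = 0.005713
Wq = Lq/λ = 0.005713/15.25 = 0.0003746 hr
W = Wq + 1/μ = 0.0003746 + 0.09107 = 0.09145 hr

Final: 0.09145 hr


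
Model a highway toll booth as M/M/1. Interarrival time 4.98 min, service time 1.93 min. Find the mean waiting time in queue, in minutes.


λ = 60/4.98 = 12.0482 /hr
μ = 60/1.93 = 31.0881 /hr
ρ = λ/μ = 12.0482/31.0881 = 0.3876
Wq = ρ/(μ−λ) = 0.3876/(31.0881−12.0482) = 0.02035 hr
In minutes: 0.02035·60 = 1.221 min

Final: 1.221 min


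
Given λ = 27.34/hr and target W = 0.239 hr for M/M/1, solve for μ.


W = 1/(μ−λ) ⇒ μ − λ = 1/W = 1/0.239 = 4.1841
μ = λ + 1/W = 27.34 + 4.1841 = 31.5241 per hr

Final: 31.5241 /hr


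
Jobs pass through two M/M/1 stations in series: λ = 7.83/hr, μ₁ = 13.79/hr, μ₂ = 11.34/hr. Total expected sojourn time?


Each node sees arrival rate λ = 7.83/hr (tandem ⇒ throughput preserved).
W₁ = 1/(μ₁−λ) = 1/(13.79−7.83) = 0.16779 hr
W₂ = 1/(μ₂−λ) = 1/(11.34−7.83) = 0.28490 hr
W_total = W₁ + W₂ = 0.16779 + 0.28490 = 0.45269 hr

Final: 0.45269 hr


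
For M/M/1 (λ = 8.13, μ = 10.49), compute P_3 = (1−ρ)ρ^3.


ρ = 8.13/10.49 = 0.7750
P_n = (1−ρ)·ρ^n = (1 − 0.7750)·0.7750^3 = 0.2250·0.465527 = 0.104733

Final: 0.104733


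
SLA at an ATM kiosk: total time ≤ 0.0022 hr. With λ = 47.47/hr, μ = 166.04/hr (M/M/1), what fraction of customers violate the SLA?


W ~ Exponential(μ−λ) for M/M/1.
μ − λ = 166.04 − 47.47 = 118.5700
P(W > t) = e^{−(μ−λ)t} = e^{−0.2609} = 0.770393

Final: 0.770393


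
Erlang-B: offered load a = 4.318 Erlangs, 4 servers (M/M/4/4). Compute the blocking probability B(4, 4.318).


B(c,a) = (a^c/c!) / Σ_{k=0}^{c} a^k/k!
a^4/4! = 14.485027
Σ terms (k=0..4): 1.00000 + 4.31800 + 9.32256 + 13.41827 + 14.48503 = 42.543863
B = 14.485027/42.543863 = 0.340473

Final: 0.340473


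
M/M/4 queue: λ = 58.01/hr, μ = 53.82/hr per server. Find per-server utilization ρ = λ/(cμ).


ρ = λ/(cμ) = 58.01/(4·53.82) = 58.01/215.28 = 0.2695

Final: 0.2695


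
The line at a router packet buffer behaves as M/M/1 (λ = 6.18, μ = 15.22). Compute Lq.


ρ = 6.18/15.22 = 0.4060
Lq = ρ²/(1−ρ) = 0.1649/0.5940 = 0.2776

Final: 0.2776


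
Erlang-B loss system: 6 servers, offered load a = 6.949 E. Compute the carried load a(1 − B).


B(6,6.949) = 0.328135 (Erlang-B)
Carried load = a(1 − B) = 6.949·(1 − 0.328135) = 6.949·0.671865 = 4.6688 E

Final: 4.6688 Erlangs


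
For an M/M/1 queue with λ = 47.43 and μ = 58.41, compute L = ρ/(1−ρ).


ρ = λ/μ = 47.43/58.41 = 0.8120
L = ρ/(1−ρ) = 0.8120/(1 − 0.8120) = 0.8120/0.1880 = 4.3197

Final: 4.3197


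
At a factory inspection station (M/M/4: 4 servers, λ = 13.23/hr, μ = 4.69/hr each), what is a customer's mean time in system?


a = 2.8209; ρ = 0.7052; P₀ = 0.048801
Lq = P₀·a^c·ρ/(c!(1−ρ)²) = 1.04499
Wq = Lq/λ = 1.04499/13.23 = 0.07899 hr
W = Wq + 1/μ = 0.07899 + 0.21322 = 0.29221 hr

Final: 0.29221 hr


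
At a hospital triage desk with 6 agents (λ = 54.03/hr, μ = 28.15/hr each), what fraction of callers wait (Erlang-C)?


a = λ/μ = 1.9194; ρ = a/6 = 0.3199
P₀ = 0.146532 (from M/M/c formula)
C(c,a) = [a^c/(c!(1−ρ))]·P₀ = [49.99648/(720·0.6801)]·0.146532
= 0.10210·0.146532 = 0.014961

Final: 0.014961


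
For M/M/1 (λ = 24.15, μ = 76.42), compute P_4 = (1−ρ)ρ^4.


ρ = 24.15/76.42 = 0.3160
P_n = (1−ρ)·ρ^n = (1 − 0.3160)·0.3160^4 = 0.6840·0.009973 = 0.006822

Final: 0.006822


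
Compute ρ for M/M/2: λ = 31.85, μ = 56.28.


ρ = λ/(cμ) = 31.85/(2·56.28) = 31.85/112.56 = 0.2830

Final: 0.2830


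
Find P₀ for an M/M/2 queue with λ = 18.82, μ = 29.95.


a = λ/μ = 18.82/29.95 = 0.6284; ρ = a/c = 0.3142
Σ_{k=0}^{1} a^k/k! (terms k=0..1) = 1.00000 + 0.62838 = 1.62838
Tail: a^2/(2!(1−ρ)) = 0.39486/(2·0.6858) = 0.28788
P₀ = 1/(1.62838 + 0.28788) = 1/1.91626 = 0.521850

Final: 0.521850


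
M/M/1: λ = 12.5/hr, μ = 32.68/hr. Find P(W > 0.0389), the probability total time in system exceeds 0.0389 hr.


W ~ Exponential(μ−λ) for M/M/1.
μ − λ = 32.68 − 12.5 = 20.1800
P(W > t) = e^{−(μ−λ)t} = e^{−0.7850} = 0.456119

Final: 0.456119


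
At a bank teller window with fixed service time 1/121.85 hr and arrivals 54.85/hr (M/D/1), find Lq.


ρ = 54.85/121.85 = 0.4501
M/D/1: Lq = ρ²/(2(1−ρ)) = 0.2026/(2·0.5499) = 0.18426

Final: 0.18426


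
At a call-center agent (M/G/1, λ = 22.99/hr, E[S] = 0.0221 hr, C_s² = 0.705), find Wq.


ρ = λ·E[S] = 22.99·0.0221 = 0.5081
E[S²] = E[S]²(1+C_s²) = 0.0221²·(1+0.705) = 0.0008327
Wq = λ·E[S²]/(2(1−ρ)) = 22.99·0.0008327/(2·0.4919) = 0.01946 hr

Final: 0.01946 hr


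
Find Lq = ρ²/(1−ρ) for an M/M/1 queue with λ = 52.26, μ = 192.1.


ρ = 52.26/192.1 = 0.2720
Lq = ρ²/(1−ρ) = 0.07401/0.7280 = 0.1017

Final: 0.1017


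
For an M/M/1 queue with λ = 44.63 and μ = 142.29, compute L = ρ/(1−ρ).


ρ = λ/μ = 44.63/142.29 = 0.3137
L = ρ/(1−ρ) = 0.3137/(1 − 0.3137) = 0.3137/0.6863 = 0.4570

Final: 0.4570


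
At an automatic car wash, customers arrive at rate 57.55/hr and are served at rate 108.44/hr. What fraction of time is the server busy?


ρ = λ/μ = 57.55/108.44 = 0.5307

Final: 0.5307


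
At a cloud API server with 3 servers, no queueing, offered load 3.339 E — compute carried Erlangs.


B(3,3.339) = 0.384938 (Erlang-B)
Carried load = a(1 − B) = 3.339·(1 − 0.384938) = 3.339·0.615062 = 2.0537 E

Final: 2.0537 Erlangs


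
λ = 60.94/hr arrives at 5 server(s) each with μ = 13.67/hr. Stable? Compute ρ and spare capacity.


Total capacity cμ = 5·13.67 = 68.35/hr
ρ = λ/(cμ) = 60.94/68.35 = 0.8916
Stable ⇔ ρ < 1: YES
Spare capacity = cμ − λ = 68.35 − 60.94 = 7.41/hr

Final: ρ = 0.8916; stable; margin = 7.41/hr


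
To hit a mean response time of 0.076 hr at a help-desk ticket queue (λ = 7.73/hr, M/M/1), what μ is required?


W = 1/(μ−λ) ⇒ μ − λ = 1/W = 1/0.076 = 13.1579
μ = λ + 1/W = 7.73 + 13.1579 = 20.8879 per hr

Final: 20.8879 /hr


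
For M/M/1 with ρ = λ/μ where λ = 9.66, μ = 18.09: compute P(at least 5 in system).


ρ = 9.66/18.09 = 0.5340
P(N ≥ n) = ρ^n = 0.5340^5 = 0.043420

Final: 0.043420


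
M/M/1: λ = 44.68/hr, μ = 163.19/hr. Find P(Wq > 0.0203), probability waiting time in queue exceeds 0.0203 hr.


ρ = 44.68/163.19 = 0.2738
P(Wq > t) = ρ·e^{−(μ−λ)t} = 0.2738·e^{−2.4058}
= 0.2738·0.090198 = 0.024695

Final: 0.024695


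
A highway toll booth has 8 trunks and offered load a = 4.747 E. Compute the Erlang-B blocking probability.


B(c,a) = (a^c/c!) / Σ_{k=0}^{c} a^k/k!
a^8/8! = 6.394894
Σ terms (k=0..8): 1.00000 + 4.74700 + 11.26700 + 17.82816 + 21.15757 + 20.08699 + 15.89216 + 10.77715 + 6.39489 = 109.150925
B = 6.394894/109.150925 = 0.058588

Final: 0.058588


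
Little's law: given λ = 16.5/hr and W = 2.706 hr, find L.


L = λW = 16.5·2.706 = 44.6490

Final: 44.6490


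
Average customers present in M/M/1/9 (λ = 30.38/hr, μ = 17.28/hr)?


ρ = 30.38/17.28 = 1.7581
L = ρ[1 − (K+1)ρ^K + Kρ^(K+1)] / [(1−ρ)(1−ρ^(K+1))]
Numerator: 1.7581·(1 − 10·160.470898 + 9·282.124183) = 1644.543707
Denominator: (-0.7581)·(-281.124183) = 213.120763
L = 1644.543707/213.120763 = 7.7165

Final: 7.7165


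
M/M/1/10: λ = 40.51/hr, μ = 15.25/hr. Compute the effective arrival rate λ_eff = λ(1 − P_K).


ρ = 2.6564; P_K = (1−ρ)ρ^10/(1−ρ^11) = 0.623563
λ_eff = λ(1 − P_K) = 40.51·(1 − 0.623563) = 40.51·0.376437 = 15.2495 /hr

Final: 15.2495 /hr


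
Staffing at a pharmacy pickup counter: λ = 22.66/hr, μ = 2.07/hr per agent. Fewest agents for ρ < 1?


Stability requires cμ > λ ⇔ c > λ/μ.
λ/μ = 22.66/2.07 = 10.9469
Minimum integer c = ⌊10.9469⌋ + 1 = 11
Check: 11·2.07 = 22.77 > 22.66, while 10·2.07 = 20.70 ≤ 22.66

Final: 11 servers


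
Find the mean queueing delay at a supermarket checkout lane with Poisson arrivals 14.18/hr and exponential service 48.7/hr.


ρ = 14.18/48.7 = 0.2912
Wq = ρ/(μ−λ) = 0.2912/(48.7 − 14.18) = 0.2912/34.52 = 0.008435 hr

Final: 0.008435 hr


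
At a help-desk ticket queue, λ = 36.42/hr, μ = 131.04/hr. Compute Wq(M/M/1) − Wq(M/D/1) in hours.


ρ = 36.42/131.04 = 0.2779
Wq(M/M/1) = ρ/(μ−λ) = 0.2779/94.62 = 0.002937 hr
Wq(M/D/1) = ρ/(2(μ−λ)) = 0.001469 hr
Savings = 0.002937 − 0.001469 = 0.001469 hr

Final: 0.001469 hr


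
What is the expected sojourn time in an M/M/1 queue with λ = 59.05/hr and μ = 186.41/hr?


W = 1/(μ−λ) = 1/(186.41 − 59.05) = 1/127.36 = 0.007852 hr

Final: 0.007852 hr


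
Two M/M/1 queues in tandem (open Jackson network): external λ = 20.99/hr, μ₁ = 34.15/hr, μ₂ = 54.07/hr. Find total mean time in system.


Each node sees arrival rate λ = 20.99/hr (tandem ⇒ throughput preserved).
W₁ = 1/(μ₁−λ) = 1/(34.15−20.99) = 0.07599 hr
W₂ = 1/(μ₂−λ) = 1/(54.07−20.99) = 0.03023 hr
W_total = W₁ + W₂ = 0.07599 + 0.03023 = 0.10622 hr

Final: 0.10622 hr


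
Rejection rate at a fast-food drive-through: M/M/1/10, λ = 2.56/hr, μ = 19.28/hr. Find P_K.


ρ = λ/μ = 2.56/19.28 = 0.1328
P_K = (1−ρ)ρ^K/(1−ρ^(K+1)) = (0.8672·0.000000001703)/(1 − 2.262e-10)
= 0.000000001477/1.000000 = 0.000000001477

Final: 0.000000001477


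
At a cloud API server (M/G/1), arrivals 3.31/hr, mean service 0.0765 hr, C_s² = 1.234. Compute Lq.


ρ = λ·E[S] = 3.31·0.0765 = 0.2532
Lq = ρ²(1+C_s²)/(2(1−ρ)) = 0.06412·(1+1.234)/(2·0.7468)
= 0.06412·2.2340/1.4936 = 0.09590

Final: 0.09590


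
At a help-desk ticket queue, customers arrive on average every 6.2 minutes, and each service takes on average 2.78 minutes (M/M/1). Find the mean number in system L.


λ = 60/6.2 = 9.6774 /hr
μ = 60/2.78 = 21.5827 /hr
ρ = λ/μ = 9.6774/21.5827 = 0.4484
L = ρ/(1−ρ) = 0.4484/0.5516 = 0.8129

Final: 0.8129


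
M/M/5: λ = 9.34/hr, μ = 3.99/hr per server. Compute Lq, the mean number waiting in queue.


a = λ/μ = 2.3409; ρ = a/5 = 0.4682
P₀ = 0.094600
Lq = P₀·a^c·ρ / (c!·(1−ρ)²) = 0.094600·70.28617·0.4682/(120·0.28284)
= 0.09171

Final: 0.09171


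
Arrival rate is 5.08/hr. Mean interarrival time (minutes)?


Mean interarrival time = 1/λ = 1/5.08 hour = 0.19685 hour
In minutes: 0.19685 × 60 = 11.8110 min

Final: 11.8110 min


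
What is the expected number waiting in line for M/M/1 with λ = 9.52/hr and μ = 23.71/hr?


ρ = 9.52/23.71 = 0.4015
Lq = ρ²/(1−ρ) = 0.1612/0.5985 = 0.2694

Final: 0.2694


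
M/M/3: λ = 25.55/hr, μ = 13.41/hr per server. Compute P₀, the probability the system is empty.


a = λ/μ = 25.55/13.41 = 1.9053; ρ = a/c = 0.6351
Σ_{k=0}^{2} a^k/k! (terms k=0..2) = 1.00000 + 1.90529 + 1.81507 = 4.72037
Tail: a^3/(3!(1−ρ)) = 6.91650/(6·0.3649) = 3.15907
P₀ = 1/(4.72037 + 3.15907) = 1/7.87944 = 0.126913

Final: 0.126913


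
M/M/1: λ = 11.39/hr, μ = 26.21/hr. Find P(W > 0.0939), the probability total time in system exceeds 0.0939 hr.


W ~ Exponential(μ−λ) for M/M/1.
μ − λ = 26.21 − 11.39 = 14.8200
P(W > t) = e^{−(μ−λ)t} = e^{−1.3916} = 0.248678

Final: 0.248678


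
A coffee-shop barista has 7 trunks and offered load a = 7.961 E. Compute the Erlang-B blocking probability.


B(c,a) = (a^c/c!) / Σ_{k=0}^{c} a^k/k!
a^7/7! = 402.108109
Σ terms (k=0..7): 1.00000 + 7.96100 + 31.68876 + 84.09141 + 167.36292 + 266.47525 + 353.56824 + 402.10811 = 1314.255688
B = 402.108109/1314.255688 = 0.305959

Final: 0.305959


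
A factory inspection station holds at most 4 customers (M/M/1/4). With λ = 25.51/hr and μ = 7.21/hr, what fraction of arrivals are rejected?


ρ = λ/μ = 25.51/7.21 = 3.5381
P_K = (1−ρ)ρ^K/(1−ρ^(K+1)) = (-2.5381·156.711467)/(1 − 554.467340)
= -397.755873/-553.467340 = 0.718662

Final: 0.718662


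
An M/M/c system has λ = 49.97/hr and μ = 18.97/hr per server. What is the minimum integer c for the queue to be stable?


Stability requires cμ > λ ⇔ c > λ/μ.
λ/μ = 49.97/18.97 = 2.6342
Minimum integer c = ⌊2.6342⌋ + 1 = 3
Check: 3·18.97 = 56.91 > 49.97, while 2·18.97 = 37.94 ≤ 49.97

Final: 3 servers


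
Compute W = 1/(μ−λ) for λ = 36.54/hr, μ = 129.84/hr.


W = 1/(μ−λ) = 1/(129.84 − 36.54) = 1/93.30 = 0.01072 hr

Final: 0.01072 hr


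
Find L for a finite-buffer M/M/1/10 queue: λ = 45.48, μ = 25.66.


ρ = 45.48/25.66 = 1.7724
L = ρ[1 − (K+1)ρ^K + Kρ^(K+1)] / [(1−ρ)(1−ρ^(K+1))]
Numerator: 1.7724·(1 − 11·305.941252 + 10·542.252851) = 3647.926221
Denominator: (-0.7724)·(-541.252851) = 418.068258
L = 3647.926221/418.068258 = 8.7257

Final: 8.7257


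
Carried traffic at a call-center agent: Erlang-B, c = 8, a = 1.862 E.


B(8,1.862) = 0.0005568 (Erlang-B)
Carried load = a(1 − B) = 1.862·(1 − 0.0005568) = 1.862·0.999443 = 1.8610 E

Final: 1.8610 Erlangs


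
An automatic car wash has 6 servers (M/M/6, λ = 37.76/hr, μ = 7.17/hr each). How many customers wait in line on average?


a = λ/μ = 5.2664; ρ = a/6 = 0.8777
P₀ = 0.002836
Lq = P₀·a^c·ρ / (c!·(1−ρ)²) = 0.002836·21334.23034·0.8777/(720·0.01495)
= 4.93352

Final: 4.93352


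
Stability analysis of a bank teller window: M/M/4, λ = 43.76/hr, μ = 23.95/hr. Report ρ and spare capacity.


Total capacity cμ = 4·23.95 = 95.80/hr
ρ = λ/(cμ) = 43.76/95.80 = 0.4568
Stable ⇔ ρ < 1: YES
Spare capacity = cμ − λ = 95.80 − 43.76 = 52.04/hr

Final: ρ = 0.4568; stable; margin = 52.04/hr


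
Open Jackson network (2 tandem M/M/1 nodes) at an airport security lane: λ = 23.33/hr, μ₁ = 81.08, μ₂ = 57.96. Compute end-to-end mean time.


Each node sees arrival rate λ = 23.33/hr (tandem ⇒ throughput preserved).
W₁ = 1/(μ₁−λ) = 1/(81.08−23.33) = 0.01732 hr
W₂ = 1/(μ₂−λ) = 1/(57.96−23.33) = 0.02888 hr
W_total = W₁ + W₂ = 0.01732 + 0.02888 = 0.04619 hr

Final: 0.04619 hr


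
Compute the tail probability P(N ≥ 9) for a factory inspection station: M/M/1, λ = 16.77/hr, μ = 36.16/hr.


ρ = 16.77/36.16 = 0.4638
P(N ≥ n) = ρ^n = 0.4638^9 = 0.0009925

Final: 0.0009925


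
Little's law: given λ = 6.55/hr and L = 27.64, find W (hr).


W = L/λ = 27.64/6.55 = 4.2198 hr

Final: 4.2198 hr


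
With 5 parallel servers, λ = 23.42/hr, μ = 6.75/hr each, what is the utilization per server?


ρ = λ/(cμ) = 23.42/(5·6.75) = 23.42/33.75 = 0.6939

Final: 0.6939


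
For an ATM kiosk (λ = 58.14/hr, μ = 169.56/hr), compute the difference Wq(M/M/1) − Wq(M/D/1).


ρ = 58.14/169.56 = 0.3429
Wq(M/M/1) = ρ/(μ−λ) = 0.3429/111.42 = 0.003077 hr
Wq(M/D/1) = ρ/(2(μ−λ)) = 0.001539 hr
Savings = 0.003077 − 0.001539 = 0.001539 hr

Final: 0.001539 hr


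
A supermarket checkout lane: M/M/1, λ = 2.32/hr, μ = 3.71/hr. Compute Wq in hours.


ρ = 2.32/3.71 = 0.6253
Wq = ρ/(μ−λ) = 0.6253/(3.71 − 2.32) = 0.6253/1.39 = 0.4499 hr

Final: 0.4499 hr


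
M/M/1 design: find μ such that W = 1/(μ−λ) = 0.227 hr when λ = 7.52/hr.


W = 1/(μ−λ) ⇒ μ − λ = 1/W = 1/0.227 = 4.4053
μ = λ + 1/W = 7.52 + 4.4053 = 11.9253 per hr

Final: 11.9253 /hr


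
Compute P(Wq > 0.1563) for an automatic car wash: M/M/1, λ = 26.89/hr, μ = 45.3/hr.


ρ = 26.89/45.3 = 0.5936
P(Wq > t) = ρ·e^{−(μ−λ)t} = 0.5936·e^{−2.8775}
= 0.5936·0.056276 = 0.033405

Final: 0.033405


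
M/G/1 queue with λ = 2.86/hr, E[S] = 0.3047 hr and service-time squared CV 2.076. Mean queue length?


ρ = λ·E[S] = 2.86·0.3047 = 0.8714
Lq = ρ²(1+C_s²)/(2(1−ρ)) = 0.7594·(1+2.076)/(2·0.1286)
= 0.7594·3.0760/0.2571 = 9.08519

Final: 9.08519


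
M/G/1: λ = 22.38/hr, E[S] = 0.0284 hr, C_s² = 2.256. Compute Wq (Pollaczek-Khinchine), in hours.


ρ = λ·E[S] = 22.38·0.0284 = 0.6356
E[S²] = E[S]²(1+C_s²) = 0.0284²·(1+2.256) = 0.002626
Wq = λ·E[S²]/(2(1−ρ)) = 22.38·0.002626/(2·0.3644) = 0.08064 hr

Final: 0.08064 hr


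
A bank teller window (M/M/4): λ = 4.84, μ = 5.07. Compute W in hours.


a = 0.9546; ρ = 0.2387; P₀ = 0.384505
Lq = P₀·a^c·ρ/(c!(1−ρ)²) = 0.005478
Wq = Lq/λ = 0.005478/4.84 = 0.001132 hr
W = Wq + 1/μ = 0.001132 + 0.19724 = 0.19837 hr

Final: 0.19837 hr


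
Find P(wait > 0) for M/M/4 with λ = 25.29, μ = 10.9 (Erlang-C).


a = λ/μ = 2.3202; ρ = a/4 = 0.5800
P₀ = 0.091168 (from M/M/c formula)
C(c,a) = [a^c/(c!(1−ρ))]·P₀ = [28.97940/(24·0.4200)]·0.091168
= 2.87525·0.091168 = 0.262131

Final: 0.262131


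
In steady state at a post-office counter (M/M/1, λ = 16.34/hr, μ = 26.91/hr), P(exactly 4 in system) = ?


ρ = 16.34/26.91 = 0.6072
P_n = (1−ρ)·ρ^n = (1 − 0.6072)·0.6072^4 = 0.3928·0.135942 = 0.053397

Final: 0.053397


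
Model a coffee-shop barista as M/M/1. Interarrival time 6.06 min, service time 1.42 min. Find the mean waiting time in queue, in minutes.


λ = 60/6.06 = 9.9010 /hr
μ = 60/1.42 = 42.2535 /hr
ρ = λ/μ = 9.9010/42.2535 = 0.2343
Wq = ρ/(μ−λ) = 0.2343/(42.2535−9.9010) = 0.007243 hr
In minutes: 0.007243·60 = 0.4346 min

Final: 0.4346 min


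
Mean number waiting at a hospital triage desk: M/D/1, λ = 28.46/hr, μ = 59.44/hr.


ρ = 28.46/59.44 = 0.4788
M/D/1: Lq = ρ²/(2(1−ρ)) = 0.2293/(2·0.5212) = 0.21993

Final: 0.21993


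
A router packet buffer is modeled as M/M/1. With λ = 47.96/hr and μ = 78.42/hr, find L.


ρ = λ/μ = 47.96/78.42 = 0.6116
L = ρ/(1−ρ) = 0.6116/(1 − 0.6116) = 0.6116/0.3884 = 1.5745

Final: 1.5745


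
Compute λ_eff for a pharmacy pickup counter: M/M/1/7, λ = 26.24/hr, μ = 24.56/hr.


ρ = 1.0684; P_K = (1−ρ)ρ^7/(1−ρ^8) = 0.155778
λ_eff = λ(1 − P_K) = 26.24·(1 − 0.155778) = 26.24·0.844222 = 22.1524 /hr

Final: 22.1524 /hr


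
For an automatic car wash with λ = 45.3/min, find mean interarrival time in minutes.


Mean interarrival time = 1/λ = 1/45.3 minute = 0.02208 minute
In minutes: 0.02208 × 1 = 0.02208 min

Final: 0.02208 min


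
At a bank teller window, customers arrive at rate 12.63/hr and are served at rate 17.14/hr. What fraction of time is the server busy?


ρ = λ/μ = 12.63/17.14 = 0.7369

Final: 0.7369


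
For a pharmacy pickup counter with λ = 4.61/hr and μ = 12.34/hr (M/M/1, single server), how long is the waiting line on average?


ρ = 4.61/12.34 = 0.3736
Lq = ρ²/(1−ρ) = 0.1396/0.6264 = 0.2228

Final: 0.2228


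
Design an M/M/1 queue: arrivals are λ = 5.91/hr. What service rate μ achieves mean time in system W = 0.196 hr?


W = 1/(μ−λ) ⇒ μ − λ = 1/W = 1/0.196 = 5.1020
μ = λ + 1/W = 5.91 + 5.1020 = 11.0120 per hr

Final: 11.0120 /hr


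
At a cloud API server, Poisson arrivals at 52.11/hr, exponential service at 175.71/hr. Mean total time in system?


W = 1/(μ−λ) = 1/(175.71 − 52.11) = 1/123.60 = 0.008091 hr

Final: 0.008091 hr


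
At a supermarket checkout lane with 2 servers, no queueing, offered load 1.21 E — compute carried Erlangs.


B(2,1.21) = 0.248823 (Erlang-B)
Carried load = a(1 − B) = 1.21·(1 − 0.248823) = 1.21·0.751177 = 0.9089 E

Final: 0.9089 Erlangs


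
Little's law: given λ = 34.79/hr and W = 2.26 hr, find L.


L = λW = 34.79·2.26 = 78.6254

Final: 78.6254


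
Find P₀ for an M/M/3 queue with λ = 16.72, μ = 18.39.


a = λ/μ = 16.72/18.39 = 0.9092; ρ = a/c = 0.3031
Σ_{k=0}^{2} a^k/k! (terms k=0..2) = 1.00000 + 0.90919 + 0.41331 = 2.32250
Tail: a^3/(3!(1−ρ)) = 0.75156/(6·0.6969) = 0.17973
P₀ = 1/(2.32250 + 0.17973) = 1/2.50223 = 0.399643

Final: 0.399643


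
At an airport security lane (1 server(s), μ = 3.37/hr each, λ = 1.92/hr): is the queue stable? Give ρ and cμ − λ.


Total capacity cμ = 1·3.37 = 3.37/hr
ρ = λ/(cμ) = 1.92/3.37 = 0.5697
Stable ⇔ ρ < 1: YES
Spare capacity = cμ − λ = 3.37 − 1.92 = 1.45/hr

Final: ρ = 0.5697; stable; margin = 1.45/hr


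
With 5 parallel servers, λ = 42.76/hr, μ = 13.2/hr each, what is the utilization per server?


ρ = λ/(cμ) = 42.76/(5·13.2) = 42.76/66.00 = 0.6479

Final: 0.6479


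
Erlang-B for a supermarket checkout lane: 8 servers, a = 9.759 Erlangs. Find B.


B(c,a) = (a^c/c!) / Σ_{k=0}^{c} a^k/k!
a^8/8! = 2040.431505
Σ terms (k=0..8): 1.00000 + 9.75900 + 47.61904 + 154.90474 + 377.92884 + 737.64150 + 1199.77390 + 1672.65622 + 2040.43150 = 6241.714747
B = 2040.431505/6241.714747 = 0.326902

Final: 0.326902


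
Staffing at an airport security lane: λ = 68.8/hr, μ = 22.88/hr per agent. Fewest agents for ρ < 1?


Stability requires cμ > λ ⇔ c > λ/μ.
λ/μ = 68.8/22.88 = 3.0070
Minimum integer c = ⌊3.0070⌋ + 1 = 4
Check: 4·22.88 = 91.52 > 68.8, while 3·22.88 = 68.64 ≤ 68.8

Final: 4 servers


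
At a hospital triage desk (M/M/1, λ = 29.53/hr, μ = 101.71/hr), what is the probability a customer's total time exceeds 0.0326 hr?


W ~ Exponential(μ−λ) for M/M/1.
μ − λ = 101.71 − 29.53 = 72.1800
P(W > t) = e^{−(μ−λ)t} = e^{−2.3531} = 0.095077

Final: 0.095077


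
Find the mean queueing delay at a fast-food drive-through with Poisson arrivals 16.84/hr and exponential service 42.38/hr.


ρ = 16.84/42.38 = 0.3974
Wq = ρ/(μ−λ) = 0.3974/(42.38 − 16.84) = 0.3974/25.54 = 0.01556 hr

Final: 0.01556 hr


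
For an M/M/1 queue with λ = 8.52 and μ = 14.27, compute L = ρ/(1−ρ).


ρ = λ/μ = 8.52/14.27 = 0.5971
L = ρ/(1−ρ) = 0.5971/(1 − 0.5971) = 0.5971/0.4029 = 1.4817

Final: 1.4817


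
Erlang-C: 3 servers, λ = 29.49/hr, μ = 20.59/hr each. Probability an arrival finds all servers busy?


a = λ/μ = 1.4322; ρ = a/3 = 0.4774
P₀ = 0.227535 (from M/M/c formula)
C(c,a) = [a^c/(c!(1−ρ))]·P₀ = [2.93802/(6·0.5226)]·0.227535
= 0.93702·0.227535 = 0.213204

Final: 0.213204


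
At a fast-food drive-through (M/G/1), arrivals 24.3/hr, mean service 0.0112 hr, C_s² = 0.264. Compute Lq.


ρ = λ·E[S] = 24.3·0.0112 = 0.2722
Lq = ρ²(1+C_s²)/(2(1−ρ)) = 0.07407·(1+0.264)/(2·0.7278)
= 0.07407·1.2640/1.4557 = 0.06432

Final: 0.06432


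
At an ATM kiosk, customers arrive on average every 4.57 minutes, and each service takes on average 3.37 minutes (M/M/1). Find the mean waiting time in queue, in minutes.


λ = 60/4.57 = 13.1291 /hr
μ = 60/3.37 = 17.8042 /hr
ρ = λ/μ = 13.1291/17.8042 = 0.7374
Wq = ρ/(μ−λ) = 0.7374/(17.8042−13.1291) = 0.15773 hr
In minutes: 0.15773·60 = 9.464 min

Final: 9.464 min


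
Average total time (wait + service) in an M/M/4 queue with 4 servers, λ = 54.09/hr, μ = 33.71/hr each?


a = 1.6046; ρ = 0.4011; P₀ = 0.198349
Lq = P₀·a^c·ρ/(c!(1−ρ)²) = 0.06128
Wq = Lq/λ = 0.06128/54.09 = 0.001133 hr
W = Wq + 1/μ = 0.001133 + 0.02966 = 0.03080 hr

Final: 0.03080 hr


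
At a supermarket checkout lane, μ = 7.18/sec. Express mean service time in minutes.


Mean service time = 1/μ = 1/7.18 second = 0.13928 second
In minutes: 0.13928 × 0.0166667 = 0.002321 min

Final: 0.002321 min


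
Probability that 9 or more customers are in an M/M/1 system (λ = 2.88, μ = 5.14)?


ρ = 2.88/5.14 = 0.5603
P(N ≥ n) = ρ^n = 0.5603^9 = 0.005443

Final: 0.005443


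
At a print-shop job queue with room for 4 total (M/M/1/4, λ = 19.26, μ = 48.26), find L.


ρ = 19.26/48.26 = 0.3991
L = ρ[1 − (K+1)ρ^K + Kρ^(K+1)] / [(1−ρ)(1−ρ^(K+1))]
Numerator: 0.3991·(1 − 5·0.025367 + 4·0.010124) = 0.364630
Denominator: (0.6009)·(0.989876) = 0.594828
L = 0.364630/0.594828 = 0.6130

Final: 0.6130


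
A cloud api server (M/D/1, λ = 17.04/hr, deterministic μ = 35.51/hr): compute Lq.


ρ = 17.04/35.51 = 0.4799
M/D/1: Lq = ρ²/(2(1−ρ)) = 0.2303/(2·0.5201) = 0.22136

Final: 0.22136


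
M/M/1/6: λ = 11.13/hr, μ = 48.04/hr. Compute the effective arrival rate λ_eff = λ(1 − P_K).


ρ = 0.2317; P_K = (1−ρ)ρ^6/(1−ρ^7) = 0.0001188
λ_eff = λ(1 − P_K) = 11.13·(1 − 0.0001188) = 11.13·0.999881 = 11.1287 /hr

Final: 11.1287 /hr


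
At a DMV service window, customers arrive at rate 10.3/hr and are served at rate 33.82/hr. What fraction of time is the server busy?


ρ = λ/μ = 10.3/33.82 = 0.3046

Final: 0.3046


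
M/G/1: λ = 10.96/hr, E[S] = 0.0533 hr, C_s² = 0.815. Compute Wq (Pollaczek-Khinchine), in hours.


ρ = λ·E[S] = 10.96·0.0533 = 0.5842
E[S²] = E[S]²(1+C_s²) = 0.0533²·(1+0.815) = 0.005156
Wq = λ·E[S²]/(2(1−ρ)) = 10.96·0.005156/(2·0.4158) = 0.06795 hr

Final: 0.06795 hr


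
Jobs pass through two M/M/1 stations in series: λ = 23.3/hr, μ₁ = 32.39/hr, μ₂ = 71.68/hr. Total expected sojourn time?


Each node sees arrival rate λ = 23.3/hr (tandem ⇒ throughput preserved).
W₁ = 1/(μ₁−λ) = 1/(32.39−23.3) = 0.11001 hr
W₂ = 1/(μ₂−λ) = 1/(71.68−23.3) = 0.02067 hr
W_total = W₁ + W₂ = 0.11001 + 0.02067 = 0.13068 hr

Final: 0.13068 hr


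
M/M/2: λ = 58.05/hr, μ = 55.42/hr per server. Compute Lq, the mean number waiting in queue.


a = λ/μ = 1.0475; ρ = a/2 = 0.5237
P₀ = 0.312570
Lq = P₀·a^c·ρ / (c!·(1−ρ)²) = 0.312570·1.09716·0.5237/(2·0.22684)
= 0.39590

Final: 0.39590


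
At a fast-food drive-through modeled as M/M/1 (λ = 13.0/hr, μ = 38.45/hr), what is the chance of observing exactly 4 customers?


ρ = 13.0/38.45 = 0.3381
P_n = (1−ρ)·ρ^n = (1 − 0.3381)·0.3381^4 = 0.6619·0.013067 = 0.008649

Final: 0.008649


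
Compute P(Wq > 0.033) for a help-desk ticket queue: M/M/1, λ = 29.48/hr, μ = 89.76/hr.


ρ = 29.48/89.76 = 0.3284
P(Wq > t) = ρ·e^{−(μ−λ)t} = 0.3284·e^{−1.9892}
= 0.3284·0.136799 = 0.044929

Final: 0.044929


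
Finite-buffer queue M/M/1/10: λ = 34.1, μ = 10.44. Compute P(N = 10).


ρ = λ/μ = 34.1/10.44 = 3.2663
P_K = (1−ρ)ρ^K/(1−ρ^(K+1)) = (-2.2663·138209.788781)/(1 − 451432.356076)
= -313222.567295/-451431.356076 = 0.693843

Final: 0.693843


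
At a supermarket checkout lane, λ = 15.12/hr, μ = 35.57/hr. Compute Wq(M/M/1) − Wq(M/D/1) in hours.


ρ = 15.12/35.57 = 0.4251
Wq(M/M/1) = ρ/(μ−λ) = 0.4251/20.45 = 0.02079 hr
Wq(M/D/1) = ρ/(2(μ−λ)) = 0.01039 hr
Savings = 0.02079 − 0.01039 = 0.01039 hr

Final: 0.01039 hr


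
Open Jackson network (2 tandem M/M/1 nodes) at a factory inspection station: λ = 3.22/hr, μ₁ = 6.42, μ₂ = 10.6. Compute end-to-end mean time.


Each node sees arrival rate λ = 3.22/hr (tandem ⇒ throughput preserved).
W₁ = 1/(μ₁−λ) = 1/(6.42−3.22) = 0.31250 hr
W₂ = 1/(μ₂−λ) = 1/(10.6−3.22) = 0.13550 hr
W_total = W₁ + W₂ = 0.31250 + 0.13550 = 0.44800 hr

Final: 0.44800 hr


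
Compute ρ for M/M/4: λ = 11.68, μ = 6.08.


ρ = λ/(cμ) = 11.68/(4·6.08) = 11.68/24.32 = 0.4803

Final: 0.4803


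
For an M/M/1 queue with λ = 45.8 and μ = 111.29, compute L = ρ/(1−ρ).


ρ = λ/μ = 45.8/111.29 = 0.4115
L = ρ/(1−ρ) = 0.4115/(1 − 0.4115) = 0.4115/0.5885 = 0.6993

Final: 0.6993


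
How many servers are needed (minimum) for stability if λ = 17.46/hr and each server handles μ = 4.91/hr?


Stability requires cμ > λ ⇔ c > λ/μ.
λ/μ = 17.46/4.91 = 3.5560
Minimum integer c = ⌊3.5560⌋ + 1 = 4
Check: 4·4.91 = 19.64 > 17.46, while 3·4.91 = 14.73 ≤ 17.46

Final: 4 servers


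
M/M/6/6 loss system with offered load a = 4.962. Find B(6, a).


B(c,a) = (a^c/c!) / Σ_{k=0}^{c} a^k/k!
a^6/6! = 20.730418
Σ terms (k=0..6): 1.00000 + 4.96200 + 12.31072 + 20.36193 + 25.25898 + 25.06701 + 20.73042 = 109.691065
B = 20.730418/109.691065 = 0.188989

Final: 0.188989


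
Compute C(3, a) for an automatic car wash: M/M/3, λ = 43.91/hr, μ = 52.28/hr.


a = λ/μ = 0.8399; ρ = a/3 = 0.2800
P₀ = 0.429228 (from M/M/c formula)
C(c,a) = [a^c/(c!(1−ρ))]·P₀ = [0.59249/(6·0.7200)]·0.429228
= 0.13714·0.429228 = 0.058867

Final: 0.058867


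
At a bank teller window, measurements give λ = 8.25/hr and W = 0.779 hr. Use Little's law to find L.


L = λW = 8.25·0.779 = 6.4268

Final: 6.4268


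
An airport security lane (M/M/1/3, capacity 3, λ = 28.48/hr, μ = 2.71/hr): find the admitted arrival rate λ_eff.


ρ = 10.5092; P_K = (1−ρ)ρ^3/(1−ρ^4) = 0.904920
λ_eff = λ(1 − P_K) = 28.48·(1 − 0.904920) = 28.48·0.095080 = 2.7079 /hr

Final: 2.7079 /hr


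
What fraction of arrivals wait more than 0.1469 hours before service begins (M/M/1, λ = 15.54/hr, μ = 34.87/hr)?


ρ = 15.54/34.87 = 0.4457
P(Wq > t) = ρ·e^{−(μ−λ)t} = 0.4457·e^{−2.8396}
= 0.4457·0.058450 = 0.026049

Final: 0.026049


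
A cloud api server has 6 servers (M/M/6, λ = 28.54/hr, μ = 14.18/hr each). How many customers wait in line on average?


a = λ/μ = 2.0127; ρ = a/6 = 0.3354
P₀ = 0.133423
Lq = P₀·a^c·ρ / (c!·(1−ρ)²) = 0.133423·66.47624·0.3354/(720·0.44163)
= 0.009357

Final: 0.009357


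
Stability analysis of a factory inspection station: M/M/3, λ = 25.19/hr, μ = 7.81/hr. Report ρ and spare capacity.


Total capacity cμ = 3·7.81 = 23.43/hr
ρ = λ/(cμ) = 25.19/23.43 = 1.0751
Stable ⇔ ρ < 1: NO
Spare capacity = cμ − λ = 23.43 − 25.19 = -1.76/hr

Final: ρ = 1.0751; unstable; margin = -1.76/hr


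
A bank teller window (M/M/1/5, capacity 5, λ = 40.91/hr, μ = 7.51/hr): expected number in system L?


ρ = 40.91/7.51 = 5.4474
L = ρ[1 − (K+1)ρ^K + Kρ^(K+1)] / [(1−ρ)(1−ρ^(K+1))]
Numerator: 5.4474·(1 − 6·4796.756939 + 5·26129.870356) = 554925.956463
Denominator: (-4.4474)·(-26128.870356) = 116205.628480
L = 554925.956463/116205.628480 = 4.7754

Final: 4.7754


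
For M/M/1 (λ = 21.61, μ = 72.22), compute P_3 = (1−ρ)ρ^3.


ρ = 21.61/72.22 = 0.2992
P_n = (1−ρ)·ρ^n = (1 − 0.2992)·0.2992^3 = 0.7008·0.026791 = 0.018775

Final: 0.018775


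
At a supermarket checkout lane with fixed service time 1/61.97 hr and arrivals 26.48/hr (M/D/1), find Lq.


ρ = 26.48/61.97 = 0.4273
M/D/1: Lq = ρ²/(2(1−ρ)) = 0.1826/(2·0.5727) = 0.15941

Final: 0.15941


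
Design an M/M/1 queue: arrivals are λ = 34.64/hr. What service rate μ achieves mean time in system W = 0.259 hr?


W = 1/(μ−λ) ⇒ μ − λ = 1/W = 1/0.259 = 3.8610
μ = λ + 1/W = 34.64 + 3.8610 = 38.5010 per hr

Final: 38.5010 /hr


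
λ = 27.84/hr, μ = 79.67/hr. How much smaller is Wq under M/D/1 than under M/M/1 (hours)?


ρ = 27.84/79.67 = 0.3494
Wq(M/M/1) = ρ/(μ−λ) = 0.3494/51.83 = 0.006742 hr
Wq(M/D/1) = ρ/(2(μ−λ)) = 0.003371 hr
Savings = 0.006742 − 0.003371 = 0.003371 hr

Final: 0.003371 hr


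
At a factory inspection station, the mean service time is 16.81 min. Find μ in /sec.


μ = 1/(service time) in consistent units.
1 second = 0.0166667 min, so μ = 0.0166667/16.81 = 0.0009915 per second

Final: 0.0009915 /sec


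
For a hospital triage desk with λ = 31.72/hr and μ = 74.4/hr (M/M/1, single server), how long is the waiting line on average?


ρ = 31.72/74.4 = 0.4263
Lq = ρ²/(1−ρ) = 0.1818/0.5737 = 0.3169

Final: 0.3169


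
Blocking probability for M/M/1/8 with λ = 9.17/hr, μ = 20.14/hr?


ρ = λ/μ = 9.17/20.14 = 0.4553
P_K = (1−ρ)ρ^K/(1−ρ^(K+1)) = (0.5447·0.001847)/(1 − 0.0008410)
= 0.001006/0.999159 = 0.001007

Final: 0.001007


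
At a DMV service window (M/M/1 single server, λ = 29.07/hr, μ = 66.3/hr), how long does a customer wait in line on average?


ρ = 29.07/66.3 = 0.4385
Wq = ρ/(μ−λ) = 0.4385/(66.3 − 29.07) = 0.4385/37.23 = 0.01178 hr

Final: 0.01178 hr


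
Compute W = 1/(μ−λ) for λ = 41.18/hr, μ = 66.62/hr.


W = 1/(μ−λ) = 1/(66.62 − 41.18) = 1/25.44 = 0.03931 hr

Final: 0.03931 hr


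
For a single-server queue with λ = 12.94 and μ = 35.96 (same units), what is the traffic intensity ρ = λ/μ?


ρ = λ/μ = 12.94/35.96 = 0.3598

Final: 0.3598


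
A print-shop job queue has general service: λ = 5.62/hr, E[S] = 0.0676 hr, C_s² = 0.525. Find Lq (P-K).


ρ = λ·E[S] = 5.62·0.0676 = 0.3799
Lq = ρ²(1+C_s²)/(2(1−ρ)) = 0.1443·(1+0.525)/(2·0.6201)
= 0.1443·1.5250/1.2402 = 0.17748

Final: 0.17748


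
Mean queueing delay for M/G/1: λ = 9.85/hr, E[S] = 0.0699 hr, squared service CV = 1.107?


ρ = λ·E[S] = 9.85·0.0699 = 0.6885
E[S²] = E[S]²(1+C_s²) = 0.0699²·(1+1.107) = 0.010295
Wq = λ·E[S²]/(2(1−ρ)) = 9.85·0.010295/(2·0.3115) = 0.16278 hr

Final: 0.16278 hr


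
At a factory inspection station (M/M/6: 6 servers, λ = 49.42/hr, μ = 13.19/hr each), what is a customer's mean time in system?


a = 3.7468; ρ = 0.6245; P₀ = 0.022159
Lq = P₀·a^c·ρ/(c!(1−ρ)²) = 0.37702
Wq = Lq/λ = 0.37702/49.42 = 0.007629 hr
W = Wq + 1/μ = 0.007629 + 0.07582 = 0.08344 hr

Final: 0.08344 hr


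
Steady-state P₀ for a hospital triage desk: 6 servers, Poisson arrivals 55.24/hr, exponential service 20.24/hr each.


a = λ/μ = 55.24/20.24 = 2.7292; ρ = a/c = 0.4549
Σ_{k=0}^{5} a^k/k! (terms k=0..5) = 1.00000 + 2.72925 + 3.72440 + 3.38827 + 2.31186 + 1.26193 = 14.41571
Tail: a^6/(6!(1−ρ)) = 413.29388/(720·0.5451) = 1.05300
P₀ = 1/(14.41571 + 1.05300) = 1/15.46871 = 0.064647

Final: 0.064647


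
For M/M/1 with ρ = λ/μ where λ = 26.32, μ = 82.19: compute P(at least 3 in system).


ρ = 26.32/82.19 = 0.3202
P(N ≥ n) = ρ^n = 0.3202^3 = 0.032840

Final: 0.032840


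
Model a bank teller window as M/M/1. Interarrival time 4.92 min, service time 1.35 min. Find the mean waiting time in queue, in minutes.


λ = 60/4.92 = 12.1951 /hr
μ = 60/1.35 = 44.4444 /hr
ρ = λ/μ = 12.1951/44.4444 = 0.2744
Wq = ρ/(μ−λ) = 0.2744/(44.4444−12.1951) = 0.008508 hr
In minutes: 0.008508·60 = 0.5105 min

Final: 0.5105 min


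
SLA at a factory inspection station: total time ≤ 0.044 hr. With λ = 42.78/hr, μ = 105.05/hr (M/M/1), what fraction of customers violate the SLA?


W ~ Exponential(μ−λ) for M/M/1.
μ − λ = 105.05 − 42.78 = 62.2700
P(W > t) = e^{−(μ−λ)t} = e^{−2.7399} = 0.064578

Final: 0.064578


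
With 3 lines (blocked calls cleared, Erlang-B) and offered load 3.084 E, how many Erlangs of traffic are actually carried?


B(3,3.084) = 0.356105 (Erlang-B)
Carried load = a(1 − B) = 3.084·(1 − 0.356105) = 3.084·0.643895 = 1.9858 E

Final: 1.9858 Erlangs


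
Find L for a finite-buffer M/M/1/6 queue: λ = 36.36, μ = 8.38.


ρ = 36.36/8.38 = 4.3389
L = ρ[1 − (K+1)ρ^K + Kρ^(K+1)] / [(1−ρ)(1−ρ^(K+1))]
Numerator: 4.3389·(1 − 7·6672.354859 + 6·28950.694829) = 551034.866968
Denominator: (-3.3389)·(-28949.694829) = 96660.198247
L = 551034.866968/96660.198247 = 5.7007

Final: 5.7007


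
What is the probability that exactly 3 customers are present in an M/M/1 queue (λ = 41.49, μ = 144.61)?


ρ = 41.49/144.61 = 0.2869
P_n = (1−ρ)·ρ^n = (1 − 0.2869)·0.2869^3 = 0.7131·0.023618 = 0.016841

Final: 0.016841


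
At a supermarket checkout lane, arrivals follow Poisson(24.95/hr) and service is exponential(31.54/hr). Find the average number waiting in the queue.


ρ = 24.95/31.54 = 0.7911
Lq = ρ²/(1−ρ) = 0.6258/0.2089 = 2.9950

Final: 2.9950


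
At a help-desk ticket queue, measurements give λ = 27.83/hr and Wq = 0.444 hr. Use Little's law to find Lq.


Lq = λWq = 27.83·0.444 = 12.3565

Final: 12.3565


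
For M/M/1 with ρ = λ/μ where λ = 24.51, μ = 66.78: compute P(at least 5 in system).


ρ = 24.51/66.78 = 0.3670
P(N ≥ n) = ρ^n = 0.3670^5 = 0.006660

Final: 0.006660


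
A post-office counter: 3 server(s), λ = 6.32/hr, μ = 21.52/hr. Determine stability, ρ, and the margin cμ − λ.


Total capacity cμ = 3·21.52 = 64.56/hr
ρ = λ/(cμ) = 6.32/64.56 = 0.09789
Stable ⇔ ρ < 1: YES
Spare capacity = cμ − λ = 64.56 − 6.32 = 58.24/hr

Final: ρ = 0.09789; stable; margin = 58.24/hr


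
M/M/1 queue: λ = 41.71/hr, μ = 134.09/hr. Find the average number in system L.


ρ = λ/μ = 41.71/134.09 = 0.3111
L = ρ/(1−ρ) = 0.3111/(1 − 0.3111) = 0.3111/0.6889 = 0.4515

Final: 0.4515


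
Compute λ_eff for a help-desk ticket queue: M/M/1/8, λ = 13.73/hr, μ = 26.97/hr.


ρ = 0.5091; P_K = (1−ρ)ρ^8/(1−ρ^9) = 0.002220
λ_eff = λ(1 − P_K) = 13.73·(1 − 0.002220) = 13.73·0.997780 = 13.6995 /hr

Final: 13.6995 /hr


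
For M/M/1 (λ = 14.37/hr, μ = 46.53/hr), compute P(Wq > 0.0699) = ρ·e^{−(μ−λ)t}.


ρ = 14.37/46.53 = 0.3088
P(Wq > t) = ρ·e^{−(μ−λ)t} = 0.3088·e^{−2.2480}
= 0.3088·0.105612 = 0.032616

Final: 0.032616


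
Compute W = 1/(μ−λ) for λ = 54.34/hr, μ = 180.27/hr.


W = 1/(μ−λ) = 1/(180.27 − 54.34) = 1/125.93 = 0.007941 hr

Final: 0.007941 hr


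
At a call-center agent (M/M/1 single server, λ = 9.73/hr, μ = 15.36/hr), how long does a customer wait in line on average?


ρ = 9.73/15.36 = 0.6335
Wq = ρ/(μ−λ) = 0.6335/(15.36 − 9.73) = 0.6335/5.63 = 0.1125 hr

Final: 0.1125 hr


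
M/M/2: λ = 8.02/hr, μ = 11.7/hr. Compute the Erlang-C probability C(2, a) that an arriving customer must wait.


a = λ/μ = 0.6855; ρ = a/2 = 0.3427
P₀ = 0.489497 (from M/M/c formula)
C(c,a) = [a^c/(c!(1−ρ))]·P₀ = [0.46987/(2·0.6573)]·0.489497
= 0.35744·0.489497 = 0.174967

Final: 0.174967


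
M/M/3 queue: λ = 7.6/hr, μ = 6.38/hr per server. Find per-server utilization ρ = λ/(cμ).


ρ = λ/(cμ) = 7.6/(3·6.38) = 7.6/19.14 = 0.3971

Final: 0.3971
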